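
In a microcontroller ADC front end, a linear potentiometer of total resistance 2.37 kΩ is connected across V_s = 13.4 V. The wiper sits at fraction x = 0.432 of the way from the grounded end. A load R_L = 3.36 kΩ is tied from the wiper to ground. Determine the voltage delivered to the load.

V_out ≈ 4.93 V

Split the track: R_lower = x·R_p = 1.024 kΩ, R_upper = (1−x)·R_p = 1.346 kΩ.
(x·R_p) ‖ R_L = 0.7847 kΩ.
Then V_out = V_s · 0.7847/(1.346 + 0.7847) = 4.935 V.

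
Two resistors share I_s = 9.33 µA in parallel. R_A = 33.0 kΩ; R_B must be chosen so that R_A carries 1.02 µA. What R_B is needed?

Two-branch current divider: I_A = I_s · R_B/(R_A + R_B).
1.02/9.33 = R_B/(R_A + R_B) → R_B = R_A · (0.1093)/(1 − 0.1093) = 33.0 × 0.1227 = 4.051 kΩ.

R_B ≈ 4.05 kΩ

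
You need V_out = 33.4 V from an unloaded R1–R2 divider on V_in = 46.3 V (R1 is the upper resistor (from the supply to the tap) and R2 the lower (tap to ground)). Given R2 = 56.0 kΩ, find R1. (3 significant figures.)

R1 ≈ 21.6 kΩ

The divider ratio is R2/(R1+R2) = 33.4/46.3 = 0.7214.
Rearranging, R1 = R2·(1−k)/k = 56.0 × 0.3862 = 21.63 kΩ.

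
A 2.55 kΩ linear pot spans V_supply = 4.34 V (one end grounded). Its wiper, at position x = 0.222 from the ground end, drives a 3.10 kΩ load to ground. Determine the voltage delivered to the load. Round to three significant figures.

V_out ≈ 0.844 V

The pot divides into 1.984 kΩ above the wiper and 0.5661 kΩ below.
R_L loads the lower segment: effective lower R = 0.4787 kΩ.
V_out = 4.34 × 0.4787/(1.984 + 0.4787) = 0.8436 V.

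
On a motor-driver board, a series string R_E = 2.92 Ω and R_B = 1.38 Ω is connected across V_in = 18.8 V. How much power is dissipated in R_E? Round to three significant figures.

P ≈ 55.8 W

ΣR = 4.300 Ω → I = 18.8/4.300 = 4.372 A.
V(R_E) = I·R = 12.77 V; P = V·I = 12.77 × 4.372 = 55.82 W.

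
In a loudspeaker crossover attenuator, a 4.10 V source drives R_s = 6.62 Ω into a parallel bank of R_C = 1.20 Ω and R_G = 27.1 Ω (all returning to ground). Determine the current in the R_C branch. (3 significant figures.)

Combine the parallel branches: R_p = (1/1.20 + 1/27.1)⁻¹ = 1.149 Ω.
V_A = 4.10 × 1.149/7.769 = 0.6064 V.
Branch current I = V_A/R_C = 0.6064/1.20 = 0.5054 A.

I ≈ 0.505 A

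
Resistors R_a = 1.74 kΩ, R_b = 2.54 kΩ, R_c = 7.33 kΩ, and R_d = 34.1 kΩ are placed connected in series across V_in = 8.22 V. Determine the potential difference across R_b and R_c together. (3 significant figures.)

V ≈ 1.77 V

Total series resistance ΣR = 1.74 + 2.54 + 7.33 + 34.1 = 45.71 kΩ.
R_{R_b..R_c} = 2.54 + 7.33 = 9.870 kΩ.
By the voltage-divider rule, V = 8.22 × 9.870/45.71 = 1.775 V.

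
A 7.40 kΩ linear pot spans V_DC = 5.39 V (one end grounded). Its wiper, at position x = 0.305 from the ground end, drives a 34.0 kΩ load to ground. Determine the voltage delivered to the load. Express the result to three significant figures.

V_out ≈ 1.57 V

Lower segment x·R_p = 2.257 kΩ; upper segment (1−x)·R_p = 5.143 kΩ.
(x·R_p) ‖ R_L = 2.117 kΩ.
V_out = 5.39 × 2.117/(5.143 + 2.117) = 1.571 V.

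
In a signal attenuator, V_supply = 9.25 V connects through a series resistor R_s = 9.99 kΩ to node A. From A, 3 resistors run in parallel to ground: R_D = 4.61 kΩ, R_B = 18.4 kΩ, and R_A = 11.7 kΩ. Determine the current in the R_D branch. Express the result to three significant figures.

Parallel bank: R_p = 1/(1/4.61 + 1/18.4 + 1/11.7) = 2.803 kΩ.
V_A by voltage divider: V_A = 9.25 × 2.803/(9.99 + 2.803) = 2.027 V.
I(R_D) = V_A / R_D = 2.027/4.61 = 0.4397 mA.

I ≈ 0.440 mA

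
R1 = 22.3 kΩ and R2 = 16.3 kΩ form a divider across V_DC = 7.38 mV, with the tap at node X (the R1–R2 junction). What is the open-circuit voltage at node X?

V_th ≈ 3.12 mV

Open-circuit (no load on X): V_th = V_DC · R2/(R1 + R2) = 7.38 × 16.3/(22.30 + 16.3) = 3.116 mV.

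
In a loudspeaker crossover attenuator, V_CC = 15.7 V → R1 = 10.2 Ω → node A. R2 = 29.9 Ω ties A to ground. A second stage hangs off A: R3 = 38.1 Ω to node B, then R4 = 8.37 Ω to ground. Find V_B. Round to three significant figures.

V_B ≈ 1.81 V

Looking into the second stage from A: R3 + R4 = 46.47 Ω appears in parallel with R2.
R2 ‖ (R3+R4) = 18.19 Ω.
So V_A = 15.7 × 0.6408 = 10.06 V.
V_B = V_A × 0.1801 = 1.812 V.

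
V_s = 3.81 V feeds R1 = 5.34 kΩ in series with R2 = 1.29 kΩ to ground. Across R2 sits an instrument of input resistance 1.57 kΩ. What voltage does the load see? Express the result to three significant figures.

V_out ≈ 0.446 V

The load sits in parallel with R2, giving an effective lower resistance R2' = R2·R_L/(R2+R_L) = 0.7081 kΩ.
Voltage divider with the loaded lower leg: V_out = 3.81 × 0.7081/(5.34 + 0.7081) = 3.81 × 0.1171 = 0.4461 V.
(Unloaded it would be 0.741 V; the load pulls it down.)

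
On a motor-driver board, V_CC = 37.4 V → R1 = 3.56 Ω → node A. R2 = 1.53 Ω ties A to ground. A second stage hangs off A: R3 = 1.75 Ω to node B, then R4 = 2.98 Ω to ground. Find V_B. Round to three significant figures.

V_B ≈ 5.78 V

Node A sees R2 in parallel with the series input of stage 2, R3 + R4 = 4.730 Ω.
R2 ‖ (R3+R4) = 1.156 Ω.
So V_A = 37.4 × 0.2451 = 9.168 V.
V_B = V_A × 0.6300 = 5.776 V.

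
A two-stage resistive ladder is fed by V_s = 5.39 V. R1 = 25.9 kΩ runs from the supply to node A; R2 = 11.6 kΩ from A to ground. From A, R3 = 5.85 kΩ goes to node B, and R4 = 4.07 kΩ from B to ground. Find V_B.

The second stage (R3 + R4 = 9.920 kΩ) loads node A in parallel with R2.
Effective lower resistance at A: R2 ‖ 9.920 = 5.347 kΩ.
So V_A = 5.39 × 0.1711 = 0.9224 V.
V_B = V_A × 0.4103 = 0.3784 V.

V_B ≈ 0.378 V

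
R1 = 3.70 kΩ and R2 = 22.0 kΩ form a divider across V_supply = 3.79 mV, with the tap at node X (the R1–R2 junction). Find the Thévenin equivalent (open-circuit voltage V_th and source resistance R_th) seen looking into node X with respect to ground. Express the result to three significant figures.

V_th ≈ 3.24 mV, R_th ≈ 3.17 kΩ

V_th is the unloaded tap voltage: V_supply · R2/(R1+R2) = 3.79 × 0.8560 = 3.244 mV.
Zeroing V_supply shorts the top of R1 to ground, so R_th = R1 ‖ R2 = 3.167 kΩ.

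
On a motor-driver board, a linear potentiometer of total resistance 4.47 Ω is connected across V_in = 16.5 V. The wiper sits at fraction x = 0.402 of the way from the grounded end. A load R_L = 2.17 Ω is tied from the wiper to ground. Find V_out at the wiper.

Split the track: R_lower = x·R_p = 1.797 Ω, R_upper = (1−x)·R_p = 2.673 Ω.
Lower segment in parallel with the load: 1.797 ‖ 2.17 = 0.9830 Ω.
Loaded-divider output: V_out = 16.5 × 0.2689 = 4.436 V.
(Unloaded: V_out = x·V_in = 6.63 V.)

V_out ≈ 4.44 V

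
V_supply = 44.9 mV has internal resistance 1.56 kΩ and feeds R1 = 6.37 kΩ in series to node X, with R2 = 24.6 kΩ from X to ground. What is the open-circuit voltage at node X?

R1' = 1.56 + 6.37 = 7.930 kΩ (source resistance + R1).
Open-circuit (no load on X): V_th = V_supply · R2/(R1' + R2) = 44.9 × 24.6/(7.930 + 24.6) = 33.95 mV.

V_th ≈ 34.0 mV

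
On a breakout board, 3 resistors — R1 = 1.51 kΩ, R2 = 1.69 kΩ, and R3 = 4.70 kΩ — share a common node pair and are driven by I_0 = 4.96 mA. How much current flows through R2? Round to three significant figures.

Total conductance ΣG = 1/1.51 + 1/1.69 + 1/4.70 = 1.467 (units of 1/kΩ).
Current divider: I(R2) = I_0 · G_k/ΣG = 4.96 × (0.5917/1.467) = 4.96 × 0.4034 = 2.001 mA.

I ≈ 2.00 mA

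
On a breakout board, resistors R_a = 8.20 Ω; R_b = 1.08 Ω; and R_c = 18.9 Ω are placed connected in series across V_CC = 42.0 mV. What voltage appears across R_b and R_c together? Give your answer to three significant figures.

V ≈ 29.8 mV

Total series resistance ΣR = 8.20 + 1.08 + 18.9 = 28.18 Ω.
R_{R_b..R_c} = 1.08 + 18.9 = 19.98 Ω.
By the voltage-divider rule, V = 42.0 × 19.98/28.18 = 29.78 mV.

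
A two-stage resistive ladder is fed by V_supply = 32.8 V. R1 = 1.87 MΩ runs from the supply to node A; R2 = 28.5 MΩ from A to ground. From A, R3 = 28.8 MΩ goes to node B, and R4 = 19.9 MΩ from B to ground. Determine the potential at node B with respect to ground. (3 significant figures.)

The second stage (R3 + R4 = 48.70 MΩ) loads node A in parallel with R2.
Effective lower resistance at A: R2 ‖ 48.70 = 17.98 MΩ.
First divider: V_A = V_supply · 17.98/(1.87 + 17.98) = 29.71 V.
Then the unloaded second divider: V_B = V_A × R4/(R3+R4) = 29.71 × 0.4086 = 12.14 V.

V_B ≈ 12.1 V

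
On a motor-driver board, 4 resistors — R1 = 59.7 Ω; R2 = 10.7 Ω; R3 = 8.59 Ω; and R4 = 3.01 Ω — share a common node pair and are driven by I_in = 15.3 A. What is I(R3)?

I ≈ 3.19 A

Total conductance ΣG = 1/59.7 + 1/10.7 + 1/8.59 + 1/3.01 = 0.5588 (units of 1/Ω).
Current divider: I(R3) = I_in · G_k/ΣG = 15.3 × (0.1164/0.5588) = 15.3 × 0.2083 = 3.187 A.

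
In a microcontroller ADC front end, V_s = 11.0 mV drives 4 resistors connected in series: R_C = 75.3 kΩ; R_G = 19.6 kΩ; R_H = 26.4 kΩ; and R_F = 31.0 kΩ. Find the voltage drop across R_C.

Total series resistance ΣR = 75.3 + 19.6 + 26.4 + 31.0 = 152.3 kΩ.
By the voltage-divider rule, V = 11.0 × 75.30/152.3 = 5.439 mV.

V ≈ 5.44 mV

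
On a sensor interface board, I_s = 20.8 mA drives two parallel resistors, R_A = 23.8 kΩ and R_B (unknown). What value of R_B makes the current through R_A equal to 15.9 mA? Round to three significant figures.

R_B ≈ 77.2 kΩ

The fraction through R_A equals R_B/(R_A+R_B).
With f = 0.7644, R_B = R_A · f/(1−f) = 23.8 × 3.245 = 77.23 kΩ.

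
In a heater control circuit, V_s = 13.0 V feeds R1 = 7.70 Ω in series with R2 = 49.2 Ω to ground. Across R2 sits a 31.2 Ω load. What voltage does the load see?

V_out ≈ 9.26 V

R2 ‖ R_L = (49.2 × 31.2)/(49.2 + 31.2) = 19.09 Ω.
Voltage divider with the loaded lower leg: V_out = 13.0 × 19.09/(7.70 + 19.09) = 13.0 × 0.7126 = 9.264 V.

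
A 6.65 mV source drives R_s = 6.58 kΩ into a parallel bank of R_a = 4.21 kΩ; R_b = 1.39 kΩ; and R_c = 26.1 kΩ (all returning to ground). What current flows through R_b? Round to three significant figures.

Combine the parallel branches: R_p = (1/4.21 + 1/1.39 + 1/26.1)⁻¹ = 1.005 kΩ.
V_A by voltage divider: V_A = 6.65 × 1.005/(6.58 + 1.005) = 0.8809 mV.
Branch current I = V_A/R_b = 0.8809/1.39 = 0.6338 µA.

I ≈ 0.634 µA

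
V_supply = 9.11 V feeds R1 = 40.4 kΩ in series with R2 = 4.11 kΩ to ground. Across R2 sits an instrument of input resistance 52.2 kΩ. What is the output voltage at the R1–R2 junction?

R2 ‖ R_L = (4.11 × 52.2)/(4.11 + 52.2) = 3.810 kΩ.
Then V_out = V_supply · R2'/(R1 + R2') = 9.11 × 3.810/44.21 = 0.7851 V.
(Unloaded it would be 0.841 V; the load pulls it down.)

V_out ≈ 0.785 V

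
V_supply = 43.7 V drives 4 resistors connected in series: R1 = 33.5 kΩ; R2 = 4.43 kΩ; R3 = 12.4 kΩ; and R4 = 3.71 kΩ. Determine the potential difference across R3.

V ≈ 10.0 V

Series total: ΣR = 33.5 + 4.43 + 12.4 + 3.71 = 54.04 kΩ.
By the voltage-divider rule, V = 43.7 × 12.40/54.04 = 10.03 V.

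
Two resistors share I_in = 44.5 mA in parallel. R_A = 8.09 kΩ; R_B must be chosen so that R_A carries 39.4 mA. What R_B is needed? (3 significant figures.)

R_B ≈ 62.5 kΩ

The fraction through R_A equals R_B/(R_A+R_B).
With f = 0.8854, R_B = R_A · f/(1−f) = 8.09 × 7.725 = 62.50 kΩ.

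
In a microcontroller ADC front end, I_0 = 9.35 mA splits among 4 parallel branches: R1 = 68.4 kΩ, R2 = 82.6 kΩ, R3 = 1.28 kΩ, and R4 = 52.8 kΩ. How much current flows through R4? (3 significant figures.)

Total conductance ΣG = 1/68.4 + 1/82.6 + 1/1.28 + 1/52.8 = 0.8269 (units of 1/kΩ).
Current divider: I(R4) = I_0 · G_k/ΣG = 9.35 × (0.01894/0.8269) = 9.35 × 0.02290 = 0.2141 mA.

I ≈ 0.214 mA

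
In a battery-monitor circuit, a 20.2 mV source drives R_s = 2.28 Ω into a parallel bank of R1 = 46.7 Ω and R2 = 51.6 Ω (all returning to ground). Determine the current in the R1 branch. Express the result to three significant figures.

I ≈ 0.396 mA

Equivalent of the parallel group: R_p = 24.51 Ω.
Node voltage V_A = V_DC · R_p/(R_s + R_p) = 20.2 × 0.9149 = 18.48 mV.
Branch current I = V_A/R1 = 18.48/46.7 = 0.3957 mA.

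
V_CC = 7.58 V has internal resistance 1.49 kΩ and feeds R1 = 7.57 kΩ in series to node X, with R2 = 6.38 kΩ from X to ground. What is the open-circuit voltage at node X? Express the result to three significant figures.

V_th ≈ 3.13 V

R1' = 1.49 + 7.57 = 9.060 kΩ (source resistance + R1).
V_th is the unloaded tap voltage: V_CC · R2/(R1'+R2) = 7.58 × 0.4132 = 3.132 V.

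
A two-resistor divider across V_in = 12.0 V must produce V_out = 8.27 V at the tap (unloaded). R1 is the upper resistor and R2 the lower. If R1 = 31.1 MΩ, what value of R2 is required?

R2 ≈ 69.0 MΩ

V_out/V_in = R2/(R1+R2) = 0.6892.
R2 = R1 · 0.6892/(1 − 0.6892) = 68.95 MΩ.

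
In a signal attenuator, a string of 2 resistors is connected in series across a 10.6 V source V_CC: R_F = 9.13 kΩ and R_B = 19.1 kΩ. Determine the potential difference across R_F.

V ≈ 3.43 V

Series total: ΣR = 9.13 + 19.1 = 28.23 kΩ.
V = V_CC · R/ΣR = 10.6 × 0.3234 = 3.428 V.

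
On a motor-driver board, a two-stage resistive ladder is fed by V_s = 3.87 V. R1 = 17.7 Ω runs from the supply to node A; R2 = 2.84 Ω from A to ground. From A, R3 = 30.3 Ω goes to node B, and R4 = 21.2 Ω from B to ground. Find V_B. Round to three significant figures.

Looking into the second stage from A: R3 + R4 = 51.50 Ω appears in parallel with R2.
R2 ‖ (R3+R4) = 2.692 Ω.
So V_A = 3.87 × 0.1320 = 0.5108 V.
V_B = V_A × 0.4117 = 0.2103 V.

V_B ≈ 0.210 V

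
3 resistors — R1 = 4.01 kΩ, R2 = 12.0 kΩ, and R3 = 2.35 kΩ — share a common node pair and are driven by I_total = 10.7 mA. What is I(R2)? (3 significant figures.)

I ≈ 1.18 mA

Conductances: ΣG = 1/4.01 + 1/12.0 + 1/2.35 = 0.7582 (1/kΩ).
By the current-divider rule, I = I_total · G_k/ΣG = 10.7 × 0.1099 = 1.176 mA.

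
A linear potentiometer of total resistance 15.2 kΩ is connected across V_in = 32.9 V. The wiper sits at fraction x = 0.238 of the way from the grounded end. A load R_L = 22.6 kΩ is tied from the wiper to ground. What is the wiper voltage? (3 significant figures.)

V_out ≈ 6.98 V

The pot divides into 11.58 kΩ above the wiper and 3.618 kΩ below.
(x·R_p) ‖ R_L = 3.118 kΩ.
Then V_out = V_in · 3.118/(11.58 + 3.118) = 6.979 V.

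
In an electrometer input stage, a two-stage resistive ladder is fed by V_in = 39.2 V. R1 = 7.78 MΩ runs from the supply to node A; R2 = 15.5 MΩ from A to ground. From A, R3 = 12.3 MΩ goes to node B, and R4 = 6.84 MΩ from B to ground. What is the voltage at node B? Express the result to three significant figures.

Looking into the second stage from A: R3 + R4 = 19.14 MΩ appears in parallel with R2.
R2 ‖ (R3+R4) = 8.564 MΩ.
V_A = 39.2 × 8.564/(7.78 + 8.564) = 20.54 V.
Then the unloaded second divider: V_B = V_A × R4/(R3+R4) = 20.54 × 0.3574 = 7.341 V.

V_B ≈ 7.34 V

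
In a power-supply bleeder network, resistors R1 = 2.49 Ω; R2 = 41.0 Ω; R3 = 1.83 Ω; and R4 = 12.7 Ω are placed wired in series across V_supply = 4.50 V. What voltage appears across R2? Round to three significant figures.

Series total: ΣR = 2.49 + 41.0 + 1.83 + 12.7 = 58.02 Ω.
V = V_supply · R/ΣR = 4.50 × 0.7067 = 3.180 V.

V ≈ 3.18 V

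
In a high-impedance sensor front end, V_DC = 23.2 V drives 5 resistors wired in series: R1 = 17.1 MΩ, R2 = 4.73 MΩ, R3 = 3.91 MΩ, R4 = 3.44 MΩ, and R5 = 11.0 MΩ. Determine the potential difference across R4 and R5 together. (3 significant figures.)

Series total: ΣR = 17.1 + 4.73 + 3.91 + 3.44 + 11.0 = 40.18 MΩ.
R_{R4..R5} = 3.44 + 11.0 = 14.44 MΩ.
V = V_DC · R/ΣR = 23.2 × 0.3594 = 8.338 V.

V ≈ 8.34 V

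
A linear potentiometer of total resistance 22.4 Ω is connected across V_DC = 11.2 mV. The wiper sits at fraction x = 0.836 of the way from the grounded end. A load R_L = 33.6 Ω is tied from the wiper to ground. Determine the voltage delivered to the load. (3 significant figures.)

The pot divides into 3.674 Ω above the wiper and 18.73 Ω below.
Lower segment in parallel with the load: 18.73 ‖ 33.6 = 12.02 Ω.
Loaded-divider output: V_out = 11.2 × 0.7660 = 8.579 mV.

V_out ≈ 8.58 mV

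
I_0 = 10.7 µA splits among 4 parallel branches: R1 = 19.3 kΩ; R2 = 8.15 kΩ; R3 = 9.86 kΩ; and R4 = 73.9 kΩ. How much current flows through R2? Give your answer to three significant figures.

Total conductance ΣG = 1/19.3 + 1/8.15 + 1/9.86 + 1/73.9 = 0.2895 (units of 1/kΩ).
R2 takes the fraction G_k/ΣG = 0.1227/0.2895 = 0.4239, so I = 10.7 × 0.4239 = 4.536 µA.

I ≈ 4.54 µA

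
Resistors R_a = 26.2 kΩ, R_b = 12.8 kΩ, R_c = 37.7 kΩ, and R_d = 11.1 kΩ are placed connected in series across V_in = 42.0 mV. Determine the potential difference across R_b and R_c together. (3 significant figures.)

V ≈ 24.2 mV

Total series resistance ΣR = 26.2 + 12.8 + 37.7 + 11.1 = 87.80 kΩ.
R_{R_b..R_c} = 12.8 + 37.7 = 50.50 kΩ.
V = V_in · R/ΣR = 42.0 × 0.5752 = 24.16 mV.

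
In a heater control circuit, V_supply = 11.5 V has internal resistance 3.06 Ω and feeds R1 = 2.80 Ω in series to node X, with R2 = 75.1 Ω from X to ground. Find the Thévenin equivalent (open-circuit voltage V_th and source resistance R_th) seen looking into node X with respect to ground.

V_th ≈ 10.7 V, R_th ≈ 5.44 Ω

R1' = 3.06 + 2.80 = 5.860 Ω (source resistance + R1).
V_th is the unloaded tap voltage: V_supply · R2/(R1'+R2) = 11.5 × 0.9276 = 10.67 V.
With V_supply suppressed (replaced by a short), R_th = R1' ‖ R2 = (5.860 × 75.1)/(5.860 + 75.1) = 5.436 Ω.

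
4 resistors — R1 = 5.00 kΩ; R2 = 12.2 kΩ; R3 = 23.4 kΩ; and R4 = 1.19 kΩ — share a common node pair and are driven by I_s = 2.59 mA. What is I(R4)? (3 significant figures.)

I ≈ 1.87 mA

Total conductance ΣG = 1/5.00 + 1/12.2 + 1/23.4 + 1/1.19 = 1.165 (units of 1/kΩ).
Current divider: I(R4) = I_s · G_k/ΣG = 2.59 × (0.8403/1.165) = 2.59 × 0.7213 = 1.868 mA.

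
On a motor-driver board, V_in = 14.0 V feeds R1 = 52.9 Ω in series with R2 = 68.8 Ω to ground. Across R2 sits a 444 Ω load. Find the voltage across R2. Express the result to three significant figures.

V_out ≈ 7.42 V

The load sits in parallel with R2, giving an effective lower resistance R2' = R2·R_L/(R2+R_L) = 59.57 Ω.
Voltage divider with the loaded lower leg: V_out = 14.0 × 59.57/(52.9 + 59.57) = 14.0 × 0.5296 = 7.415 V.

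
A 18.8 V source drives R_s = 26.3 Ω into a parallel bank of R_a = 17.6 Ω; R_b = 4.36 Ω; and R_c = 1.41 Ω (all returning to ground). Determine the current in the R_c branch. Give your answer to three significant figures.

I ≈ 0.491 A

Parallel bank: R_p = 1/(1/17.6 + 1/4.36 + 1/1.41) = 1.005 Ω.
Node voltage V_A = V_DC · R_p/(R_s + R_p) = 18.8 × 0.03679 = 0.6917 V.
Branch current I = V_A/R_c = 0.6917/1.41 = 0.4906 A.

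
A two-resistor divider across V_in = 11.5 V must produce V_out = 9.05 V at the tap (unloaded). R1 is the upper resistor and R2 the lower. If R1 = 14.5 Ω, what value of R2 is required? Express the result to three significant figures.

R2 ≈ 53.6 Ω

V_out/V_in = R2/(R1+R2) = 0.7870.
R2 = R1 · 0.7870/(1 − 0.7870) = 53.56 Ω.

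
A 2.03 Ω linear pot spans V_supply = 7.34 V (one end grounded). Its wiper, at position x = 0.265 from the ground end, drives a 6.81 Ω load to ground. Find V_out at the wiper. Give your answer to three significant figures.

V_out ≈ 1.84 V

The pot divides into 1.492 Ω above the wiper and 0.5379 Ω below.
(x·R_p) ‖ R_L = 0.4986 Ω.
Then V_out = V_supply · 0.4986/(1.492 + 0.4986) = 1.838 V.
(Unloaded: V_out = x·V_supply = 1.95 V.)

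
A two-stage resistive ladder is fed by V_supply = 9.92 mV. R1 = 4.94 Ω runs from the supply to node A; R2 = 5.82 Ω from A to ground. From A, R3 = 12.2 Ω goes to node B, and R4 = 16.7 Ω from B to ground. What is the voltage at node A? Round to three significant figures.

Looking into the second stage from A: R3 + R4 = 28.90 Ω appears in parallel with R2.
Effective lower resistance at A: R2 ‖ 28.90 = 4.844 Ω.
So V_A = 9.92 × 0.4951 = 4.912 mV.

V_A ≈ 4.91 mV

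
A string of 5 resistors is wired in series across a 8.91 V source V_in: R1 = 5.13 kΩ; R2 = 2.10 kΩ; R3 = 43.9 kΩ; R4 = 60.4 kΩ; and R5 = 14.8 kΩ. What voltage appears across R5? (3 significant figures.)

ΣR = 5.13 + 2.10 + 43.9 + 60.4 + 14.8 = 126.3 kΩ.
By the voltage-divider rule, V = 8.91 × 14.80/126.3 = 1.044 V.

V ≈ 1.04 V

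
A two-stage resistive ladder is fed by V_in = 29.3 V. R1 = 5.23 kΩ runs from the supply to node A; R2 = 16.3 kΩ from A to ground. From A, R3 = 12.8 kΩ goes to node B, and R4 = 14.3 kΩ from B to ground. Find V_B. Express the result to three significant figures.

The second stage (R3 + R4 = 27.10 kΩ) loads node A in parallel with R2.
R2 ‖ (R3+R4) = 10.18 kΩ.
First divider: V_A = V_in · 10.18/(5.23 + 10.18) = 19.35 V.
V_B = V_A × 0.5277 = 10.21 V.

V_B ≈ 10.2 V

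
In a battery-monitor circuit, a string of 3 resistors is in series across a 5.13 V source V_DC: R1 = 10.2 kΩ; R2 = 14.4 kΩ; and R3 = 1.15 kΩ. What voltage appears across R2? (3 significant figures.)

Series total: ΣR = 10.2 + 14.4 + 1.15 = 25.75 kΩ.
V = V_DC · R/ΣR = 5.13 × 0.5592 = 2.869 V.

V ≈ 2.87 V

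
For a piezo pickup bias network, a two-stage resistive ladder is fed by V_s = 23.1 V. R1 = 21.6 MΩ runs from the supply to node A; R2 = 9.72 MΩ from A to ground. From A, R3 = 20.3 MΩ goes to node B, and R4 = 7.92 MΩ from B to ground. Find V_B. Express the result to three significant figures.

V_B ≈ 1.63 V

Node A sees R2 in parallel with the series input of stage 2, R3 + R4 = 28.22 MΩ.
Effective lower resistance at A: R2 ‖ 28.22 = 7.230 MΩ.
So V_A = 23.1 × 0.2508 = 5.793 V.
Stage 2 is unloaded, so V_B = V_A · R4/(R3+R4) = 5.793 × 7.92/28.22 = 1.626 V.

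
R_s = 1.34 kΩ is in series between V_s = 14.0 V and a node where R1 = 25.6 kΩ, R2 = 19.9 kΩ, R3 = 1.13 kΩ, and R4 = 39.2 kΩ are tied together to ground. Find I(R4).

I ≈ 0.153 mA

Parallel bank: R_p = 1/(1/25.6 + 1/19.9 + 1/1.13 + 1/39.2) = 1.000 kΩ.
V_A = 14.0 × 1.000/2.340 = 5.984 V.
Branch current I = V_A/R4 = 5.984/39.2 = 0.1526 mA.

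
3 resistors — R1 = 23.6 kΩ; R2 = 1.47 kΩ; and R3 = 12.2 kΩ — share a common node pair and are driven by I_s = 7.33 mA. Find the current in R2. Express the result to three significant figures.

Total conductance ΣG = 1/23.6 + 1/1.47 + 1/12.2 = 0.8046 (units of 1/kΩ).
By the current-divider rule, I = I_s · G_k/ΣG = 7.33 × 0.8455 = 6.197 mA.

I ≈ 6.20 mA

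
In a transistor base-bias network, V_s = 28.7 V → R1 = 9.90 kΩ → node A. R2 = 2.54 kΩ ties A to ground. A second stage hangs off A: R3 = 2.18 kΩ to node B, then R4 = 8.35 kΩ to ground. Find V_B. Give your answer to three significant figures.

Node A sees R2 in parallel with the series input of stage 2, R3 + R4 = 10.53 kΩ.
R2 ‖ (R3+R4) = 2.046 kΩ.
First divider: V_A = V_s · 2.046/(9.90 + 2.046) = 4.916 V.
Stage 2 is unloaded, so V_B = V_A · R4/(R3+R4) = 4.916 × 8.35/10.53 = 3.898 V.

V_B ≈ 3.90 V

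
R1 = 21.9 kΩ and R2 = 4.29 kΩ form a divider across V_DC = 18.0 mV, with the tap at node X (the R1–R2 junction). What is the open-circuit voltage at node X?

V_th is the unloaded tap voltage: V_DC · R2/(R1+R2) = 18.0 × 0.1638 = 2.948 mV.

V_th ≈ 2.95 mV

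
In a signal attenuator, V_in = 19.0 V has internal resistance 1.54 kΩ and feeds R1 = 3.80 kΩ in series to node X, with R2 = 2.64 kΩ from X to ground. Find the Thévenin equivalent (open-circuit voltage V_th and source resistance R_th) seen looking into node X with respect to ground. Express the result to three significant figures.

R1' = 1.54 + 3.80 = 5.340 kΩ (source resistance + R1).
Open-circuit (no load on X): V_th = V_in · R2/(R1' + R2) = 19.0 × 2.64/(5.340 + 2.64) = 6.286 V.
Looking into X with the source shorted: R_th = R1'·R2/(R1'+R2) = 5.340 × 2.64/7.980 = 1.767 kΩ.

V_th ≈ 6.29 V, R_th ≈ 1.77 kΩ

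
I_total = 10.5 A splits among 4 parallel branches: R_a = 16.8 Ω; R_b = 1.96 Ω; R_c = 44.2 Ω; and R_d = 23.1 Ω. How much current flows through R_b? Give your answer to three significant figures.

I ≈ 8.43 A

Conductances: ΣG = 1/16.8 + 1/1.96 + 1/44.2 + 1/23.1 = 0.6356 (1/Ω).
Current divider: I(R_b) = I_total · G_k/ΣG = 10.5 × (0.5102/0.6356) = 10.5 × 0.8027 = 8.428 A.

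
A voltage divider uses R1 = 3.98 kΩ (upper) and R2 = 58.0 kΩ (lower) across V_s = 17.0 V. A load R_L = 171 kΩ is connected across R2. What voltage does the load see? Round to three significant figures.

V_out ≈ 15.6 V

R2 ‖ R_L = (58.0 × 171)/(58.0 + 171) = 43.31 kΩ.
Now apply the divider: V_out = 17.0 × 0.9158 = 15.57 V.
(Unloaded it would be 15.9 V; the load pulls it down.)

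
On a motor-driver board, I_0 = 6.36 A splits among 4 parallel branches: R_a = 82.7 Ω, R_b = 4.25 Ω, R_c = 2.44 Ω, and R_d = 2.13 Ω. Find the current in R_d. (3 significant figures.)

ΣG = 1/82.7 + 1/4.25 + 1/2.44 + 1/2.13 = 1.127.
By the current-divider rule, I = I_0 · G_k/ΣG = 6.36 × 0.4167 = 2.650 A.

I ≈ 2.65 A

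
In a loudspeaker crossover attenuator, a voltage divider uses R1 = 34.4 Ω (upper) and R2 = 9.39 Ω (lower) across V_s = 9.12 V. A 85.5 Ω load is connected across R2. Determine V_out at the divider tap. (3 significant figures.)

V_out ≈ 1.80 V

First combine the lower leg with the load: R2 ‖ R_L = 8.461 Ω.
Then V_out = V_s · R2'/(R1 + R2') = 9.12 × 8.461/42.86 = 1.800 V.
(Unloaded it would be 1.96 V; the load pulls it down.)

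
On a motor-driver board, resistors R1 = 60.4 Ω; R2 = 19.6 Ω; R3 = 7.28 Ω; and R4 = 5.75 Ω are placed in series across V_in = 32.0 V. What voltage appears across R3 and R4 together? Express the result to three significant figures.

V ≈ 4.48 V

Series total: ΣR = 60.4 + 19.6 + 7.28 + 5.75 = 93.03 Ω.
R_{R3..R4} = 7.28 + 5.75 = 13.03 Ω.
Voltage divider: V = V_in · (13.03 / 93.03) = 32.0 × 0.1401 = 4.482 V.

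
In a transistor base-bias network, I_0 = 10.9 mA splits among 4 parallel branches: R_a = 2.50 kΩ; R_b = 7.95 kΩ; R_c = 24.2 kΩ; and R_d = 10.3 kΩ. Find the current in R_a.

ΣG = 1/2.50 + 1/7.95 + 1/24.2 + 1/10.3 = 0.6642.
By the current-divider rule, I = I_0 · G_k/ΣG = 10.9 × 0.6022 = 6.564 mA.

I ≈ 6.56 mA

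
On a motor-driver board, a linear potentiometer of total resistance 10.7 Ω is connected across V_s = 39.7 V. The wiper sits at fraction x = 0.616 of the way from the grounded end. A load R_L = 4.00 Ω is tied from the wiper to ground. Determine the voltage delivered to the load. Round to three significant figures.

V_out ≈ 15.0 V

The pot divides into 4.109 Ω above the wiper and 6.591 Ω below.
R_L loads the lower segment: effective lower R = 2.489 Ω.
Then V_out = V_s · 2.489/(4.109 + 2.489) = 14.98 V.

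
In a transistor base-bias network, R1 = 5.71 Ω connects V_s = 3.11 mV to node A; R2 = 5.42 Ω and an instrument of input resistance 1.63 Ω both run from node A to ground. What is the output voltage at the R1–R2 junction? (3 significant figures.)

V_out ≈ 0.560 mV

The load sits in parallel with R2, giving an effective lower resistance R2' = R2·R_L/(R2+R_L) = 1.253 Ω.
Voltage divider with the loaded lower leg: V_out = 3.11 × 1.253/(5.71 + 1.253) = 3.11 × 0.1800 = 0.5597 mV.
(Unloaded it would be 1.51 mV; the load pulls it down.)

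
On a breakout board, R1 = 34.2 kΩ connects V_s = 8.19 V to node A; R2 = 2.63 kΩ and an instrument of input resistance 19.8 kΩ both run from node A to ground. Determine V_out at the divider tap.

First combine the lower leg with the load: R2 ‖ R_L = 2.322 kΩ.
Now apply the divider: V_out = 8.19 × 0.06357 = 0.5206 V.
(Unloaded it would be 0.585 V; the load pulls it down.)

V_out ≈ 0.521 V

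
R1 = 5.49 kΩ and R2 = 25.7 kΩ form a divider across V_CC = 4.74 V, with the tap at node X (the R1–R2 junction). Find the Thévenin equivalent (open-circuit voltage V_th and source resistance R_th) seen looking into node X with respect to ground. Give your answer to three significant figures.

V_th ≈ 3.91 V, R_th ≈ 4.52 kΩ

Open-circuit (no load on X): V_th = V_CC · R2/(R1 + R2) = 4.74 × 25.7/(5.490 + 25.7) = 3.906 V.
Zeroing V_CC shorts the top of R1 to ground, so R_th = R1 ‖ R2 = 4.524 kΩ.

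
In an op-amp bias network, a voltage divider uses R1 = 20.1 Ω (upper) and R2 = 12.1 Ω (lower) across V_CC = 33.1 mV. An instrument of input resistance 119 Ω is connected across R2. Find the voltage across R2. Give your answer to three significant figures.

The load sits in parallel with R2, giving an effective lower resistance R2' = R2·R_L/(R2+R_L) = 10.98 Ω.
Now apply the divider: V_out = 33.1 × 0.3533 = 11.70 mV.
(Unloaded it would be 12.4 mV; the load pulls it down.)

V_out ≈ 11.7 mV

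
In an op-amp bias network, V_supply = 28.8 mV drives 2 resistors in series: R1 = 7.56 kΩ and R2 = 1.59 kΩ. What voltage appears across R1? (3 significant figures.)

ΣR = 7.56 + 1.59 = 9.150 kΩ.
By the voltage-divider rule, V = 28.8 × 7.560/9.150 = 23.80 mV.

V ≈ 23.8 mV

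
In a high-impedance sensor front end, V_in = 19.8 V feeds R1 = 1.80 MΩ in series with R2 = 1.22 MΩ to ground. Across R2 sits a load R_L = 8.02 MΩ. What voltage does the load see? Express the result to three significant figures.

V_out ≈ 7.33 V

First combine the lower leg with the load: R2 ‖ R_L = 1.059 MΩ.
Voltage divider with the loaded lower leg: V_out = 19.8 × 1.059/(1.80 + 1.059) = 19.8 × 0.3704 = 7.334 V.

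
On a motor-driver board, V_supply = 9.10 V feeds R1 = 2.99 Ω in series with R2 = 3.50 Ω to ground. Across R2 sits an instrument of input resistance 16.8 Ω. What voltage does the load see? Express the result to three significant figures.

First combine the lower leg with the load: R2 ‖ R_L = 2.897 Ω.
Then V_out = V_supply · R2'/(R1 + R2') = 9.10 × 2.897/5.887 = 4.478 V.

V_out ≈ 4.48 V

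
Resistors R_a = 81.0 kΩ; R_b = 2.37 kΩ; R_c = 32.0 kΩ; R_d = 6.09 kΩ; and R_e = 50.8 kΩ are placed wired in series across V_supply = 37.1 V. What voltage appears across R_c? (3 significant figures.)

Series total: ΣR = 81.0 + 2.37 + 32.0 + 6.09 + 50.8 = 172.3 kΩ.
V = V_supply · R/ΣR = 37.1 × 0.1858 = 6.892 V.

V ≈ 6.89 V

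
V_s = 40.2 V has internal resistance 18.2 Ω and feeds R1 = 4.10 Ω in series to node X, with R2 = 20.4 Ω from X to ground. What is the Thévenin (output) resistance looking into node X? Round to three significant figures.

R_th ≈ 10.7 Ω

R1' = 18.2 + 4.10 = 22.30 Ω (source resistance + R1).
Zeroing V_s shorts the top of R1' to ground, so R_th = R1' ‖ R2 = 10.65 Ω.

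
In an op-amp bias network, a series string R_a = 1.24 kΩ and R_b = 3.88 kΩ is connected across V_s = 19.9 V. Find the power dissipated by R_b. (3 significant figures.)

ΣR = 5.120 kΩ → I = 19.9/5.120 = 3.887 mA.
P(R_b) = I²·R_b = (3.887)² × 3.88 = 58.61 mW.

P ≈ 58.6 mW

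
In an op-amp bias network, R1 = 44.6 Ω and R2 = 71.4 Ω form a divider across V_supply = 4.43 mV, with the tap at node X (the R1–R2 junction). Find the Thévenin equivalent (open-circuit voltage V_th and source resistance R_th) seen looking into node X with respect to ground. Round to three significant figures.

V_th is the unloaded tap voltage: V_supply · R2/(R1+R2) = 4.43 × 0.6155 = 2.727 mV.
Looking into X with the source shorted: R_th = R1·R2/(R1+R2) = 44.60 × 71.4/116.0 = 27.45 Ω.

V_th ≈ 2.73 mV, R_th ≈ 27.5 Ω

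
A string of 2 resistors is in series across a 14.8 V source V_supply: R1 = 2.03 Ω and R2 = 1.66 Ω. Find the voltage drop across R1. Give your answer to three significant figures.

Series total: ΣR = 2.03 + 1.66 = 3.690 Ω.
V = V_supply · R/ΣR = 14.8 × 0.5501 = 8.142 V.

V ≈ 8.14 V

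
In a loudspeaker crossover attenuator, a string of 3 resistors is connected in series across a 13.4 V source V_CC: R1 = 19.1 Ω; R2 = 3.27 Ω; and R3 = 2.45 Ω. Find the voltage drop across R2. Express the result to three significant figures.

V ≈ 1.77 V

ΣR = 19.1 + 3.27 + 2.45 = 24.82 Ω.
By the voltage-divider rule, V = 13.4 × 3.270/24.82 = 1.765 V.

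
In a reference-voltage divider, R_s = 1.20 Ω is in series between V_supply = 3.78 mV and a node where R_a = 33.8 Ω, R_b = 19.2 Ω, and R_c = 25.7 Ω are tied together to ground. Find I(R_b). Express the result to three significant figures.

Equivalent of the parallel group: R_p = 8.293 Ω.
Node voltage V_A = V_supply · R_p/(R_s + R_p) = 3.78 × 0.8736 = 3.302 mV.
Branch current I = V_A/R_b = 3.302/19.2 = 0.1720 mA.
(Check via current divider: I_total = 0.3982 mA; share G_k/ΣG = 0.4319 → same result.)

I ≈ 0.172 mA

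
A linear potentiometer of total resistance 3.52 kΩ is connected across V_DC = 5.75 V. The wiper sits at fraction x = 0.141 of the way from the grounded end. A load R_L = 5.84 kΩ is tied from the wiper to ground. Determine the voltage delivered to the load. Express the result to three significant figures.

Lower segment x·R_p = 0.4963 kΩ; upper segment (1−x)·R_p = 3.024 kΩ.
(x·R_p) ‖ R_L = 0.4574 kΩ.
V_out = 5.75 × 0.4574/(3.024 + 0.4574) = 0.7556 V.

V_out ≈ 0.756 V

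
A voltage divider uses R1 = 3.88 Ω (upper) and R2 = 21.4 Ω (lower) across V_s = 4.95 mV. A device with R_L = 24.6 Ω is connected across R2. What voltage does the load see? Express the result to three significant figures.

V_out ≈ 3.70 mV

First combine the lower leg with the load: R2 ‖ R_L = 11.44 Ω.
Now apply the divider: V_out = 4.95 × 0.7468 = 3.697 mV.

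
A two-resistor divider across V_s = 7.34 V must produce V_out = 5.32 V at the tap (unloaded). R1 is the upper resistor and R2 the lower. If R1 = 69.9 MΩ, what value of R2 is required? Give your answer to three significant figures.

V_out/V_s = R2/(R1+R2) = 0.7248.
R2 = R1 · 0.7248/(1 − 0.7248) = 184.1 MΩ.

R2 ≈ 184 MΩ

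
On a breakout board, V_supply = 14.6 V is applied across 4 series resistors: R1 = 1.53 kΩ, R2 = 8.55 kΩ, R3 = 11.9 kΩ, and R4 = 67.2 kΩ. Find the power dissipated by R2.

P ≈ 0.229 mW

The common current is I = 14.6/89.18 = 0.1637 mA.
P = I²R = 0.02680 × 8.55 = 0.2292 mW.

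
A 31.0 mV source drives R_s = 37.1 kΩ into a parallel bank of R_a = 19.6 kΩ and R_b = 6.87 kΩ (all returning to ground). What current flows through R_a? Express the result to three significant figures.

I ≈ 0.191 µA

Parallel bank: R_p = 1/(1/19.6 + 1/6.87) = 5.087 kΩ.
V_A = 31.0 × 5.087/42.19 = 3.738 mV.
I(R_a) = V_A / R_a = 3.738/19.6 = 0.1907 µA.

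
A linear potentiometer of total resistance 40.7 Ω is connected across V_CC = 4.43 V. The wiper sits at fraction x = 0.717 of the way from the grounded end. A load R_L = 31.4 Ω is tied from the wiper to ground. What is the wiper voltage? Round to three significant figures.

Lower segment x·R_p = 29.18 Ω; upper segment (1−x)·R_p = 11.52 Ω.
(x·R_p) ‖ R_L = 15.13 Ω.
Then V_out = V_CC · 15.13/(11.52 + 15.13) = 2.515 V.

V_out ≈ 2.51 V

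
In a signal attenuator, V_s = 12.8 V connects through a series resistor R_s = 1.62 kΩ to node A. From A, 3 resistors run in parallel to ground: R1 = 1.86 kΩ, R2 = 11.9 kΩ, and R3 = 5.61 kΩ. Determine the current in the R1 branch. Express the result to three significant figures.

I ≈ 3.00 mA

Parallel bank: R_p = 1/(1/1.86 + 1/11.9 + 1/5.61) = 1.250 kΩ.
Node voltage V_A = V_s · R_p/(R_s + R_p) = 12.8 × 0.4356 = 5.575 V.
Branch current I = V_A/R1 = 5.575/1.86 = 2.997 mA.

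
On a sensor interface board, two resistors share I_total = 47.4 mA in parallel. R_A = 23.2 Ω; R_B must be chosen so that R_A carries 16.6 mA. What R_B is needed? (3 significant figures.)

R_B ≈ 12.5 Ω

In a two-way split, I_A/I_total = R_B/(R_A + R_B).
16.6/47.4 = R_B/(R_A + R_B) → R_B = R_A · (0.3502)/(1 − 0.3502) = 23.2 × 0.5390 = 12.50 Ω.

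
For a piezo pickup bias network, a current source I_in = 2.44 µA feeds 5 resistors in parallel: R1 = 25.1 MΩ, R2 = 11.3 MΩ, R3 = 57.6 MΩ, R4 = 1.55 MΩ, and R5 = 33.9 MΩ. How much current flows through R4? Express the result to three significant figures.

ΣG = 1/25.1 + 1/11.3 + 1/57.6 + 1/1.55 + 1/33.9 = 0.8204.
By the current-divider rule, I = I_in · G_k/ΣG = 2.44 × 0.7864 = 1.919 µA.

I ≈ 1.92 µA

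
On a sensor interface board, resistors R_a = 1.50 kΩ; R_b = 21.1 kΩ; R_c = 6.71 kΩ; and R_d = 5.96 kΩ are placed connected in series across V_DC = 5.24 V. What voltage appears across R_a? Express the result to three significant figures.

V ≈ 0.223 V

Series total: ΣR = 1.50 + 21.1 + 6.71 + 5.96 = 35.27 kΩ.
By the voltage-divider rule, V = 5.24 × 1.500/35.27 = 0.2229 V.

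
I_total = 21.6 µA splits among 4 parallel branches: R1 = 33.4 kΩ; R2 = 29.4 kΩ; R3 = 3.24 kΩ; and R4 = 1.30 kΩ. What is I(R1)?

Total conductance ΣG = 1/33.4 + 1/29.4 + 1/3.24 + 1/1.30 = 1.142 (units of 1/kΩ).
R1 takes the fraction G_k/ΣG = 0.02994/1.142 = 0.02622, so I = 21.6 × 0.02622 = 0.5664 µA.

I ≈ 0.566 µA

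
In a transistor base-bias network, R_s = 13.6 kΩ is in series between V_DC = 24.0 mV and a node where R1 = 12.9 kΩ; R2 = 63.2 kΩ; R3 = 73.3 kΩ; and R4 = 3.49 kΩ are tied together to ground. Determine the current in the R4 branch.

I ≈ 1.08 µA

Combine the parallel branches: R_p = (1/12.9 + 1/63.2 + 1/73.3 + 1/3.49)⁻¹ = 2.541 kΩ.
V_A by voltage divider: V_A = 24.0 × 2.541/(13.6 + 2.541) = 3.778 mV.
I(R4) = V_A / R4 = 3.778/3.49 = 1.083 µA.
(Equivalently: I_total = 1.487 µA, then current-divider fraction G_k/ΣG = 0.7281.)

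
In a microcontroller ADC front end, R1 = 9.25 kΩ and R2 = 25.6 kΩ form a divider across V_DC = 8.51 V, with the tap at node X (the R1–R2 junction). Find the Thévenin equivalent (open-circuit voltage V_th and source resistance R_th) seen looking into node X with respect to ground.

V_th ≈ 6.25 V, R_th ≈ 6.79 kΩ

V_th is the unloaded tap voltage: V_DC · R2/(R1+R2) = 8.51 × 0.7346 = 6.251 V.
Looking into X with the source shorted: R_th = R1·R2/(R1+R2) = 9.250 × 25.6/34.85 = 6.795 kΩ.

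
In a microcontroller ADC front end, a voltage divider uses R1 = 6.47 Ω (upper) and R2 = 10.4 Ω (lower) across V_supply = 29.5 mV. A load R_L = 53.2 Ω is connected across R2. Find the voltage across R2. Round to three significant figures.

The load sits in parallel with R2, giving an effective lower resistance R2' = R2·R_L/(R2+R_L) = 8.699 Ω.
Voltage divider with the loaded lower leg: V_out = 29.5 × 8.699/(6.47 + 8.699) = 29.5 × 0.5735 = 16.92 mV.

V_out ≈ 16.9 mV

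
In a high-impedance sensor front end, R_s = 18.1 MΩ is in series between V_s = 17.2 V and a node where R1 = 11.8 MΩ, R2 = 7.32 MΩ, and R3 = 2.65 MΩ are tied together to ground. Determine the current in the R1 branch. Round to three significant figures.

I ≈ 0.123 µA

Equivalent of the parallel group: R_p = 1.670 MΩ.
V_A by voltage divider: V_A = 17.2 × 1.670/(18.1 + 1.670) = 1.453 V.
I(R1) = V_A / R1 = 1.453/11.8 = 0.1231 µA.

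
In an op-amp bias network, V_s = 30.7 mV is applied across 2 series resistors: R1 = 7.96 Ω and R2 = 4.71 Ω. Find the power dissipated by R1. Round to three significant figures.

P ≈ 46.7 µW

Series current I = V_s/ΣR = 30.7/12.67 = 2.423 mA.
P(R1) = I²·R1 = (2.423)² × 7.96 = 46.73 µW.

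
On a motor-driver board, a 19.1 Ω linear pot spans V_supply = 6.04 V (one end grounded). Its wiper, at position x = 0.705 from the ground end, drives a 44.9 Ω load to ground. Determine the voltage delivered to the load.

V_out ≈ 3.91 V

Lower segment x·R_p = 13.47 Ω; upper segment (1−x)·R_p = 5.635 Ω.
Lower segment in parallel with the load: 13.47 ‖ 44.9 = 10.36 Ω.
Then V_out = V_supply · 10.36/(5.635 + 10.36) = 3.912 V.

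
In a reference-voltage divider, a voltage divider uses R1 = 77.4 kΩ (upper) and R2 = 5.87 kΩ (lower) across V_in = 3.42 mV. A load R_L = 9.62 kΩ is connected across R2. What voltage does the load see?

First combine the lower leg with the load: R2 ‖ R_L = 3.646 kΩ.
Voltage divider with the loaded lower leg: V_out = 3.42 × 3.646/(77.4 + 3.646) = 3.42 × 0.04498 = 0.1538 mV.
(Unloaded it would be 0.241 mV; the load pulls it down.)

V_out ≈ 0.154 mV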